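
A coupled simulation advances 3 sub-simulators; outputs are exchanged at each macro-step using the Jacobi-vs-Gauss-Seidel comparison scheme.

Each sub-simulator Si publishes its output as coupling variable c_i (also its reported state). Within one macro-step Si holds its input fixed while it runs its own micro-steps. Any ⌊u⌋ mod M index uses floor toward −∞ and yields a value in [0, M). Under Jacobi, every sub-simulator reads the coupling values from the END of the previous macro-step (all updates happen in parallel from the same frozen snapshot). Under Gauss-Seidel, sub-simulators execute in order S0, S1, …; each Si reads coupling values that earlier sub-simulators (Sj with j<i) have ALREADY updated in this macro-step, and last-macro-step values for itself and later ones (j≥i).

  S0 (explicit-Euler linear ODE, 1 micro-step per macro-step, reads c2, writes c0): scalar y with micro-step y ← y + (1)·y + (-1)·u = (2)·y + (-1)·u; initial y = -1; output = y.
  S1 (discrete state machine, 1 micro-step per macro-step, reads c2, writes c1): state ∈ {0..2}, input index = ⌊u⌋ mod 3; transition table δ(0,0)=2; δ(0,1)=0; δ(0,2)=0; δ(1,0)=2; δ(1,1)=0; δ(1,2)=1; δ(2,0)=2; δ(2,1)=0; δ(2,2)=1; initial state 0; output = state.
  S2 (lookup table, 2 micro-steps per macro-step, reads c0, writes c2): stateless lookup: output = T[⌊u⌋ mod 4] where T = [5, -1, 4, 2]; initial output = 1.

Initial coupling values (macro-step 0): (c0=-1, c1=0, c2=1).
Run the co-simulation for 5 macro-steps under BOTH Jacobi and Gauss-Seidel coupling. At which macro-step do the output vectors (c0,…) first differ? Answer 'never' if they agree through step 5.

first divergence at macro-step: 1

[Jacobi] macro 1: S0 reads c2=1 → after 1×micro: -3; S1 reads c2=1 → after 1×micro: 0; S2 reads c0=-1 → after 2×micro: 2 ⇒ (c0=-3, c1=0, c2=2)
[Jacobi] macro 2: S0 reads c2=2 → after 1×micro: -8; S1 reads c2=2 → after 1×micro: 0; S2 reads c0=-3 → after 2×micro: -1 ⇒ (c0=-8, c1=0, c2=-1)
[Jacobi] macro 3: S0 reads c2=-1 → after 1×micro: -15; S1 reads c2=-1 → after 1×micro: 0; S2 reads c0=-8 → after 2×micro: 5 ⇒ (c0=-15, c1=0, c2=5)
[Jacobi] macro 4: S0 reads c2=5 → after 1×micro: -35; S1 reads c2=5 → after 1×micro: 0; S2 reads c0=-15 → after 2×micro: -1 ⇒ (c0=-35, c1=0, c2=-1)
[Jacobi] macro 5: S0 reads c2=-1 → after 1×micro: -69; S1 reads c2=-1 → after 1×micro: 0; S2 reads c0=-35 → after 2×micro: -1 ⇒ (c0=-69, c1=0, c2=-1)
[Gauss-Seidel] macro 1: S0 reads c2=1 → after 1×micro: -3; S1 reads c2=1 → after 1×micro: 0; S2 reads c0=-3 → after 2×micro: -1 ⇒ (c0=-3, c1=0, c2=-1)
[Gauss-Seidel] macro 2: S0 reads c2=-1 → after 1×micro: -5; S1 reads c2=-1 → after 1×micro: 0; S2 reads c0=-5 → after 2×micro: 2 ⇒ (c0=-5, c1=0, c2=2)
[Gauss-Seidel] macro 3: S0 reads c2=2 → after 1×micro: -12; S1 reads c2=2 → after 1×micro: 0; S2 reads c0=-12 → after 2×micro: 5 ⇒ (c0=-12, c1=0, c2=5)
[Gauss-Seidel] macro 4: S0 reads c2=5 → after 1×micro: -29; S1 reads c2=5 → after 1×micro: 0; S2 reads c0=-29 → after 2×micro: 2 ⇒ (c0=-29, c1=0, c2=2)
[Gauss-Seidel] macro 5: S0 reads c2=2 → after 1×micro: -60; S1 reads c2=2 → after 1×micro: 0; S2 reads c0=-60 → after 2×micro: 5 ⇒ (c0=-60, c1=0, c2=5)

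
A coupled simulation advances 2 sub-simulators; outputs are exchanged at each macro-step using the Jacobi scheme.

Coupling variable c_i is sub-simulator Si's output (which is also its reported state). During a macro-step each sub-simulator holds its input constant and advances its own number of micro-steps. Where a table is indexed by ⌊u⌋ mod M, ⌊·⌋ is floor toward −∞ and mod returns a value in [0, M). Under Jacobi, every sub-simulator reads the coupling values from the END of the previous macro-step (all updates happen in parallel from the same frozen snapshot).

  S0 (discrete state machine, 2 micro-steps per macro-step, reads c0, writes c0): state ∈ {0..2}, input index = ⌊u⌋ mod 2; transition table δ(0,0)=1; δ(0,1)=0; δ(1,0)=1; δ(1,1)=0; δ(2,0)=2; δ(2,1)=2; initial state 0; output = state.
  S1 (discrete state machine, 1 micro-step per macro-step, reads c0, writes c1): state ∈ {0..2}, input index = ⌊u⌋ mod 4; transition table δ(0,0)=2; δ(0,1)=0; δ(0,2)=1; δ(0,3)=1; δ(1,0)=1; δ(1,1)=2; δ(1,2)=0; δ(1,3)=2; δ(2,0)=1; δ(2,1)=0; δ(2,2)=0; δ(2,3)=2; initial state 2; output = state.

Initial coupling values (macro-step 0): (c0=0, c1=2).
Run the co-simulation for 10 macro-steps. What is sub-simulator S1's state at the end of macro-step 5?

macro 1: S0 reads c0=0 → after 2×micro: 1; S1 reads c0=0 → after 1×micro: 1 ⇒ (c0=1, c1=1)
macro 2: S0 reads c0=1 → after 2×micro: 0; S1 reads c0=1 → after 1×micro: 2 ⇒ (c0=0, c1=2)
macro 3: S0 reads c0=0 → after 2×micro: 1; S1 reads c0=0 → after 1×micro: 1 ⇒ (c0=1, c1=1)
macro 4: S0 reads c0=1 → after 2×micro: 0; S1 reads c0=1 → after 1×micro: 2 ⇒ (c0=0, c1=2)
macro 5: S0 reads c0=0 → after 2×micro: 1; S1 reads c0=0 → after 1×micro: 1 ⇒ (c0=1, c1=1)
macro 6: S0 reads c0=1 → after 2×micro: 0; S1 reads c0=1 → after 1×micro: 2 ⇒ (c0=0, c1=2)
macro 7: S0 reads c0=0 → after 2×micro: 1; S1 reads c0=0 → after 1×micro: 1 ⇒ (c0=1, c1=1)
macro 8: S0 reads c0=1 → after 2×micro: 0; S1 reads c0=1 → after 1×micro: 2 ⇒ (c0=0, c1=2)
macro 9: S0 reads c0=0 → after 2×micro: 1; S1 reads c0=0 → after 1×micro: 1 ⇒ (c0=1, c1=1)
macro 10: S0 reads c0=1 → after 2×micro: 0; S1 reads c0=1 → after 1×micro: 2 ⇒ (c0=0, c1=2)

S1 state at macro-step 5 = 1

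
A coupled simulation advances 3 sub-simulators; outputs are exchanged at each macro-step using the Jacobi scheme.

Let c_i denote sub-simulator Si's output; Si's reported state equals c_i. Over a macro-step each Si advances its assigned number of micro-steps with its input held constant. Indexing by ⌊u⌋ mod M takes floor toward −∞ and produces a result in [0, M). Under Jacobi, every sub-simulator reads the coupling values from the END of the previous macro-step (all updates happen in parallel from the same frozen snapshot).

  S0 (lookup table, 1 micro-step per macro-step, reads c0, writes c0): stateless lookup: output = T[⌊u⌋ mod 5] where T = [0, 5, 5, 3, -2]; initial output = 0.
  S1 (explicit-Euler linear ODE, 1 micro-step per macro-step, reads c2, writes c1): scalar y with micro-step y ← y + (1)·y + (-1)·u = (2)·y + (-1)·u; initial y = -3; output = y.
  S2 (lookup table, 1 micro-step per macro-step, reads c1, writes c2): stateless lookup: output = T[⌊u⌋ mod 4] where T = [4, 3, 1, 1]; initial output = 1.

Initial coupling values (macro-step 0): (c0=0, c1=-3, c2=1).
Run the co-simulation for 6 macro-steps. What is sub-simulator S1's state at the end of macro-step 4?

S1 state at macro-step 4 = -75

macro 1: S0 reads c0=0 → after 1×micro: 0; S1 reads c2=1 → after 1×micro: -7; S2 reads c1=-3 → after 1×micro: 3 ⇒ (c0=0, c1=-7, c2=3)
macro 2: S0 reads c0=0 → after 1×micro: 0; S1 reads c2=3 → after 1×micro: -17; S2 reads c1=-7 → after 1×micro: 3 ⇒ (c0=0, c1=-17, c2=3)
macro 3: S0 reads c0=0 → after 1×micro: 0; S1 reads c2=3 → after 1×micro: -37; S2 reads c1=-17 → after 1×micro: 1 ⇒ (c0=0, c1=-37, c2=1)
macro 4: S0 reads c0=0 → after 1×micro: 0; S1 reads c2=1 → after 1×micro: -75; S2 reads c1=-37 → after 1×micro: 1 ⇒ (c0=0, c1=-75, c2=1)
macro 5: S0 reads c0=0 → after 1×micro: 0; S1 reads c2=1 → after 1×micro: -151; S2 reads c1=-75 → after 1×micro: 3 ⇒ (c0=0, c1=-151, c2=3)
macro 6: S0 reads c0=0 → after 1×micro: 0; S1 reads c2=3 → after 1×micro: -305; S2 reads c1=-151 → after 1×micro: 3 ⇒ (c0=0, c1=-305, c2=3)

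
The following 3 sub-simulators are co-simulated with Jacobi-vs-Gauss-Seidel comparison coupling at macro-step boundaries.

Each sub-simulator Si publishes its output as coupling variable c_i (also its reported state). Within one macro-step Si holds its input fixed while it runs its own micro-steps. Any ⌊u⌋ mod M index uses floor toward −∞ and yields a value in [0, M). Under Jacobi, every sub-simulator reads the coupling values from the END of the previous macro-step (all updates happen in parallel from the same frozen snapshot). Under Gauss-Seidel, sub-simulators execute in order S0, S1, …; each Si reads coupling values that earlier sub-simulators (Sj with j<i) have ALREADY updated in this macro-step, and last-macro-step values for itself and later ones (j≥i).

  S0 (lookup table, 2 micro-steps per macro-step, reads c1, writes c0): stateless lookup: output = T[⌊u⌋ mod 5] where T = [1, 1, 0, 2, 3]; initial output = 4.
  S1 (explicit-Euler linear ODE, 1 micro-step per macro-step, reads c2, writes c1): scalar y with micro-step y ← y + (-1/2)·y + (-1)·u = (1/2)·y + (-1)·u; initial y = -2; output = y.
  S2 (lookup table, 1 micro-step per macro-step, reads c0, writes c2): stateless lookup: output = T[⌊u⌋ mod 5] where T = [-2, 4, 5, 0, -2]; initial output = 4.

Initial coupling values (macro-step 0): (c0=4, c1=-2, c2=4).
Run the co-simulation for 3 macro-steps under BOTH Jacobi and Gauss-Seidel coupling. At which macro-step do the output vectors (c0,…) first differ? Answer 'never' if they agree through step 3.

[Jacobi] macro 1: S0 reads c1=-2 → after 2×micro: 2; S1 reads c2=4 → after 1×micro: -5; S2 reads c0=4 → after 1×micro: -2 ⇒ (c0=2, c1=-5, c2=-2)
[Jacobi] macro 2: S0 reads c1=-5 → after 2×micro: 1; S1 reads c2=-2 → after 1×micro: -1/2; S2 reads c0=2 → after 1×micro: 5 ⇒ (c0=1, c1=-1/2, c2=5)
[Jacobi] macro 3: S0 reads c1=-1/2 → after 2×micro: 3; S1 reads c2=5 → after 1×micro: -21/4; S2 reads c0=1 → after 1×micro: 4 ⇒ (c0=3, c1=-21/4, c2=4)
[Gauss-Seidel] macro 1: S0 reads c1=-2 → after 2×micro: 2; S1 reads c2=4 → after 1×micro: -5; S2 reads c0=2 → after 1×micro: 5 ⇒ (c0=2, c1=-5, c2=5)
[Gauss-Seidel] macro 2: S0 reads c1=-5 → after 2×micro: 1; S1 reads c2=5 → after 1×micro: -15/2; S2 reads c0=1 → after 1×micro: 4 ⇒ (c0=1, c1=-15/2, c2=4)
[Gauss-Seidel] macro 3: S0 reads c1=-15/2 → after 2×micro: 0; S1 reads c2=4 → after 1×micro: -31/4; S2 reads c0=0 → after 1×micro: -2 ⇒ (c0=0, c1=-31/4, c2=-2)

first divergence at macro-step: 1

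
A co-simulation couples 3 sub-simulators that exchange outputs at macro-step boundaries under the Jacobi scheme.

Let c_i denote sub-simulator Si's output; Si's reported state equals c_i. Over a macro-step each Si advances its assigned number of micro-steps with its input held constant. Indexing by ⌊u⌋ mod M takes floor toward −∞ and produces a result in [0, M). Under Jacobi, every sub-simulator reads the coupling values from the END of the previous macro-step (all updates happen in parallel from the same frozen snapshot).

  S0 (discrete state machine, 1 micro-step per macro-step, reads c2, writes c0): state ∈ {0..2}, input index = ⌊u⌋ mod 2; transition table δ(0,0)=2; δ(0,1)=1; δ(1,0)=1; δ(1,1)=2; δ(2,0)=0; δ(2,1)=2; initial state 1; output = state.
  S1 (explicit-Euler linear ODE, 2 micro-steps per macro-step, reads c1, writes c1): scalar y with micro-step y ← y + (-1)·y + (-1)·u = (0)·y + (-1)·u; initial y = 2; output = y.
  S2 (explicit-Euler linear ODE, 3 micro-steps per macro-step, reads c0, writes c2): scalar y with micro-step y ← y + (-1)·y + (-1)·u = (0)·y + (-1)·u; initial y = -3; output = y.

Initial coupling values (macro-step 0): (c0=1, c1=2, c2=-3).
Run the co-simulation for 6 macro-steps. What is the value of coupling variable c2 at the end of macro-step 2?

c2 at macro-step 2 = -2

macro 1: S0 reads c2=-3 → after 1×micro: 2; S1 reads c1=2 → after 2×micro: -2; S2 reads c0=1 → after 3×micro: -1 ⇒ (c0=2, c1=-2, c2=-1)
macro 2: S0 reads c2=-1 → after 1×micro: 2; S1 reads c1=-2 → after 2×micro: 2; S2 reads c0=2 → after 3×micro: -2 ⇒ (c0=2, c1=2, c2=-2)
macro 3: S0 reads c2=-2 → after 1×micro: 0; S1 reads c1=2 → after 2×micro: -2; S2 reads c0=2 → after 3×micro: -2 ⇒ (c0=0, c1=-2, c2=-2)
macro 4: S0 reads c2=-2 → after 1×micro: 2; S1 reads c1=-2 → after 2×micro: 2; S2 reads c0=0 → after 3×micro: 0 ⇒ (c0=2, c1=2, c2=0)
macro 5: S0 reads c2=0 → after 1×micro: 0; S1 reads c1=2 → after 2×micro: -2; S2 reads c0=2 → after 3×micro: -2 ⇒ (c0=0, c1=-2, c2=-2)
macro 6: S0 reads c2=-2 → after 1×micro: 2; S1 reads c1=-2 → after 2×micro: 2; S2 reads c0=0 → after 3×micro: 0 ⇒ (c0=2, c1=2, c2=0)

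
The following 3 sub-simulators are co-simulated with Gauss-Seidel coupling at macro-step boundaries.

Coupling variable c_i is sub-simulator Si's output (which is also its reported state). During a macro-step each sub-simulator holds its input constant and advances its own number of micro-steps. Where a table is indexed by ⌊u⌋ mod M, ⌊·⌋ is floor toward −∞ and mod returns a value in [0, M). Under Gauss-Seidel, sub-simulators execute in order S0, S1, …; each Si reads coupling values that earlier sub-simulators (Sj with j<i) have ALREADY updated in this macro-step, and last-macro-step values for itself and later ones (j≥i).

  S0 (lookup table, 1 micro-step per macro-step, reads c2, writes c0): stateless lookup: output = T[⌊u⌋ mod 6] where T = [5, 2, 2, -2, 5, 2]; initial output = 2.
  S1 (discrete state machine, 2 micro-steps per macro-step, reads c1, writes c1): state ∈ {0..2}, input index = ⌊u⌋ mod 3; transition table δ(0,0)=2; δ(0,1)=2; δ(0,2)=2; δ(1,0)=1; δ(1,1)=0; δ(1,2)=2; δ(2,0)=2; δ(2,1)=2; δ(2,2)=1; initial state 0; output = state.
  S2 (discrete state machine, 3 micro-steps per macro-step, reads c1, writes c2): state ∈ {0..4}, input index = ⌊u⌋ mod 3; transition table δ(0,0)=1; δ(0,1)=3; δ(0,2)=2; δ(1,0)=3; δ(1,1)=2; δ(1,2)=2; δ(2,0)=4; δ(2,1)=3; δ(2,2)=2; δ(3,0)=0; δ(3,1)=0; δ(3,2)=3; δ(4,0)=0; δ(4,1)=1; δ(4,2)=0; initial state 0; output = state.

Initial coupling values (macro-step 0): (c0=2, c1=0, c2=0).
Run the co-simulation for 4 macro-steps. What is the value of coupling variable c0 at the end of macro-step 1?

c0 at macro-step 1 = 5

macro 1: S0 reads c2=0 → after 1×micro: 5; S1 reads c1=0 → after 2×micro: 2; S2 reads c1=2 → after 3×micro: 2 ⇒ (c0=5, c1=2, c2=2)
macro 2: S0 reads c2=2 → after 1×micro: 2; S1 reads c1=2 → after 2×micro: 2; S2 reads c1=2 → after 3×micro: 2 ⇒ (c0=2, c1=2, c2=2)
macro 3: S0 reads c2=2 → after 1×micro: 2; S1 reads c1=2 → after 2×micro: 2; S2 reads c1=2 → after 3×micro: 2 ⇒ (c0=2, c1=2, c2=2)
macro 4: S0 reads c2=2 → after 1×micro: 2; S1 reads c1=2 → after 2×micro: 2; S2 reads c1=2 → after 3×micro: 2 ⇒ (c0=2, c1=2, c2=2)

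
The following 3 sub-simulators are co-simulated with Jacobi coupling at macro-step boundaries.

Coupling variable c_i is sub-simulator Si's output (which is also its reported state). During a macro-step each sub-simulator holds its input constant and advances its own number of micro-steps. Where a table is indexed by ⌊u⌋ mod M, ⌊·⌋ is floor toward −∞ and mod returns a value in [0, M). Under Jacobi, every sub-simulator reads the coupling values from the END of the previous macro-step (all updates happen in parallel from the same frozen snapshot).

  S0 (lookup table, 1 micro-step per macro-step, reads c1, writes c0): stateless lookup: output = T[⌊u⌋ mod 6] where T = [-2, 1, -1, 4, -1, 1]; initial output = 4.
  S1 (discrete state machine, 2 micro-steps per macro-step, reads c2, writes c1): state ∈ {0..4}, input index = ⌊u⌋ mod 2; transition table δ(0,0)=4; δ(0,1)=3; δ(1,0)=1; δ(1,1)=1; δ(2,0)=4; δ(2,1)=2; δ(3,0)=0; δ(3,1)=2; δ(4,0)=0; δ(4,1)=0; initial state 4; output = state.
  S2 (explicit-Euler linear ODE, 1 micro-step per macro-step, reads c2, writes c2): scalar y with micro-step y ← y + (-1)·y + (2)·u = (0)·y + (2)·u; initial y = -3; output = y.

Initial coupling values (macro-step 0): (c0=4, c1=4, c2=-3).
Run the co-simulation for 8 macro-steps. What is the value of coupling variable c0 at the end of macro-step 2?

macro 1: S0 reads c1=4 → after 1×micro: -1; S1 reads c2=-3 → after 2×micro: 3; S2 reads c2=-3 → after 1×micro: -6 ⇒ (c0=-1, c1=3, c2=-6)
macro 2: S0 reads c1=3 → after 1×micro: 4; S1 reads c2=-6 → after 2×micro: 4; S2 reads c2=-6 → after 1×micro: -12 ⇒ (c0=4, c1=4, c2=-12)
macro 3: S0 reads c1=4 → after 1×micro: -1; S1 reads c2=-12 → after 2×micro: 4; S2 reads c2=-12 → after 1×micro: -24 ⇒ (c0=-1, c1=4, c2=-24)
macro 4: S0 reads c1=4 → after 1×micro: -1; S1 reads c2=-24 → after 2×micro: 4; S2 reads c2=-24 → after 1×micro: -48 ⇒ (c0=-1, c1=4, c2=-48)
macro 5: S0 reads c1=4 → after 1×micro: -1; S1 reads c2=-48 → after 2×micro: 4; S2 reads c2=-48 → after 1×micro: -96 ⇒ (c0=-1, c1=4, c2=-96)
macro 6: S0 reads c1=4 → after 1×micro: -1; S1 reads c2=-96 → after 2×micro: 4; S2 reads c2=-96 → after 1×micro: -192 ⇒ (c0=-1, c1=4, c2=-192)
macro 7: S0 reads c1=4 → after 1×micro: -1; S1 reads c2=-192 → after 2×micro: 4; S2 reads c2=-192 → after 1×micro: -384 ⇒ (c0=-1, c1=4, c2=-384)
macro 8: S0 reads c1=4 → after 1×micro: -1; S1 reads c2=-384 → after 2×micro: 4; S2 reads c2=-384 → after 1×micro: -768 ⇒ (c0=-1, c1=4, c2=-768)

c0 at macro-step 2 = 4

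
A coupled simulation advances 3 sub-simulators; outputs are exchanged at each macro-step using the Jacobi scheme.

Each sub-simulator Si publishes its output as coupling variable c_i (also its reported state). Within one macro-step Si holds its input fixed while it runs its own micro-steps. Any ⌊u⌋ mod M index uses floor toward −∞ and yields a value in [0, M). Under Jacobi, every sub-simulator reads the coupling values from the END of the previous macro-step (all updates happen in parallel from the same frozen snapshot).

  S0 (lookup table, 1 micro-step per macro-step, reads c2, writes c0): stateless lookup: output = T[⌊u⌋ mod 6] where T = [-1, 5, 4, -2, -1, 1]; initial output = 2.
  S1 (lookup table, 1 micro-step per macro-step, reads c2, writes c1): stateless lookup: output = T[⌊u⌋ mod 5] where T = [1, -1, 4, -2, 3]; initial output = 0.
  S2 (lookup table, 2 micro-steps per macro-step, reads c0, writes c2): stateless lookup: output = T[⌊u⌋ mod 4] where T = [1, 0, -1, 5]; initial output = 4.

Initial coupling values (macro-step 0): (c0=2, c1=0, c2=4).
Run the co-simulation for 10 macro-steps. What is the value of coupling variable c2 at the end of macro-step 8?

macro 1: S0 reads c2=4 → after 1×micro: -1; S1 reads c2=4 → after 1×micro: 3; S2 reads c0=2 → after 2×micro: -1 ⇒ (c0=-1, c1=3, c2=-1)
macro 2: S0 reads c2=-1 → after 1×micro: 1; S1 reads c2=-1 → after 1×micro: 3; S2 reads c0=-1 → after 2×micro: 5 ⇒ (c0=1, c1=3, c2=5)
macro 3: S0 reads c2=5 → after 1×micro: 1; S1 reads c2=5 → after 1×micro: 1; S2 reads c0=1 → after 2×micro: 0 ⇒ (c0=1, c1=1, c2=0)
macro 4: S0 reads c2=0 → after 1×micro: -1; S1 reads c2=0 → after 1×micro: 1; S2 reads c0=1 → after 2×micro: 0 ⇒ (c0=-1, c1=1, c2=0)
macro 5: S0 reads c2=0 → after 1×micro: -1; S1 reads c2=0 → after 1×micro: 1; S2 reads c0=-1 → after 2×micro: 5 ⇒ (c0=-1, c1=1, c2=5)
macro 6: S0 reads c2=5 → after 1×micro: 1; S1 reads c2=5 → after 1×micro: 1; S2 reads c0=-1 → after 2×micro: 5 ⇒ (c0=1, c1=1, c2=5)
macro 7: S0 reads c2=5 → after 1×micro: 1; S1 reads c2=5 → after 1×micro: 1; S2 reads c0=1 → after 2×micro: 0 ⇒ (c0=1, c1=1, c2=0)
macro 8: S0 reads c2=0 → after 1×micro: -1; S1 reads c2=0 → after 1×micro: 1; S2 reads c0=1 → after 2×micro: 0 ⇒ (c0=-1, c1=1, c2=0)
macro 9: S0 reads c2=0 → after 1×micro: -1; S1 reads c2=0 → after 1×micro: 1; S2 reads c0=-1 → after 2×micro: 5 ⇒ (c0=-1, c1=1, c2=5)
macro 10: S0 reads c2=5 → after 1×micro: 1; S1 reads c2=5 → after 1×micro: 1; S2 reads c0=-1 → after 2×micro: 5 ⇒ (c0=1, c1=1, c2=5)

c2 at macro-step 8 = 0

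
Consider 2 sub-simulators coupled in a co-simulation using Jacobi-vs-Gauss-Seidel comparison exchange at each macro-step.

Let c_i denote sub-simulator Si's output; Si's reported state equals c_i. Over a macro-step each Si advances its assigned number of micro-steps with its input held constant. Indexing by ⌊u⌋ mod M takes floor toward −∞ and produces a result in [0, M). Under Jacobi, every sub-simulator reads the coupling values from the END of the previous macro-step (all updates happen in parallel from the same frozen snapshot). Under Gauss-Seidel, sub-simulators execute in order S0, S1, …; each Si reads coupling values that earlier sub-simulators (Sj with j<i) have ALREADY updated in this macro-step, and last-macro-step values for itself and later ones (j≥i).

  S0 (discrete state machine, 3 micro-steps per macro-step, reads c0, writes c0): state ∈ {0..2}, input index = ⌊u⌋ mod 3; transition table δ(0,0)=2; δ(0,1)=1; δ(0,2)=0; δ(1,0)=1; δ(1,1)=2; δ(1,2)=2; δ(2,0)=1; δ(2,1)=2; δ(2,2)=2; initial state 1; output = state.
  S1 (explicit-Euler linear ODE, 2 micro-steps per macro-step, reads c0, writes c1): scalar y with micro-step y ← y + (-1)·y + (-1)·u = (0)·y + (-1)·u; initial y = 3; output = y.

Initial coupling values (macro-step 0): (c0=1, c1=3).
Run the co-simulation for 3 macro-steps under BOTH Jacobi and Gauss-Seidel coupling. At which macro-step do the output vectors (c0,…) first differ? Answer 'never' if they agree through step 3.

[Jacobi] macro 1: S0 reads c0=1 → after 3×micro: 2; S1 reads c0=1 → after 2×micro: -1 ⇒ (c0=2, c1=-1)
[Jacobi] macro 2: S0 reads c0=2 → after 3×micro: 2; S1 reads c0=2 → after 2×micro: -2 ⇒ (c0=2, c1=-2)
[Jacobi] macro 3: S0 reads c0=2 → after 3×micro: 2; S1 reads c0=2 → after 2×micro: -2 ⇒ (c0=2, c1=-2)
[Gauss-Seidel] macro 1: S0 reads c0=1 → after 3×micro: 2; S1 reads c0=2 → after 2×micro: -2 ⇒ (c0=2, c1=-2)
[Gauss-Seidel] macro 2: S0 reads c0=2 → after 3×micro: 2; S1 reads c0=2 → after 2×micro: -2 ⇒ (c0=2, c1=-2)
[Gauss-Seidel] macro 3: S0 reads c0=2 → after 3×micro: 2; S1 reads c0=2 → after 2×micro: -2 ⇒ (c0=2, c1=-2)

first divergence at macro-step: 1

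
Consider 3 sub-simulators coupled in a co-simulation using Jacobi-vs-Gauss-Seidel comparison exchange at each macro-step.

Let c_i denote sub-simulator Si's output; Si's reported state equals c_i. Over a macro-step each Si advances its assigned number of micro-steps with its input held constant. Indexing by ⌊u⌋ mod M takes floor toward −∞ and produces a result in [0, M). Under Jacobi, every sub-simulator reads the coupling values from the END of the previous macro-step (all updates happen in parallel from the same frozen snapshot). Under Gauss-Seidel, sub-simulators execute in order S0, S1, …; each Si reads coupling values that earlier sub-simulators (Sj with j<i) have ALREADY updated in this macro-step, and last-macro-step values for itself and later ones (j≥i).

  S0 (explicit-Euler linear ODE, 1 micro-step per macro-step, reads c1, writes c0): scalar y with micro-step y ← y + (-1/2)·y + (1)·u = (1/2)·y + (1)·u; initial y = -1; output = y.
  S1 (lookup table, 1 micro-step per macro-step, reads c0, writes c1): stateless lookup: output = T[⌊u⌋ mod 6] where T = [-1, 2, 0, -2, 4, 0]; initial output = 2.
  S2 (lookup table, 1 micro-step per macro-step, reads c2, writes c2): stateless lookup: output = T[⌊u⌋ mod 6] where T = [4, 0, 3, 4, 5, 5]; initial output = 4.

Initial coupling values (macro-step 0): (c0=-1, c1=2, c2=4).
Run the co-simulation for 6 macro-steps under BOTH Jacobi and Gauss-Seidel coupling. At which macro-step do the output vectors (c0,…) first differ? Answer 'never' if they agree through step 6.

first divergence at macro-step: 1

[Jacobi] macro 1: S0 reads c1=2 → after 1×micro: 3/2; S1 reads c0=-1 → after 1×micro: 0; S2 reads c2=4 → after 1×micro: 5 ⇒ (c0=3/2, c1=0, c2=5)
[Jacobi] macro 2: S0 reads c1=0 → after 1×micro: 3/4; S1 reads c0=3/2 → after 1×micro: 2; S2 reads c2=5 → after 1×micro: 5 ⇒ (c0=3/4, c1=2, c2=5)
[Jacobi] macro 3: S0 reads c1=2 → after 1×micro: 19/8; S1 reads c0=3/4 → after 1×micro: -1; S2 reads c2=5 → after 1×micro: 5 ⇒ (c0=19/8, c1=-1, c2=5)
[Jacobi] macro 4: S0 reads c1=-1 → after 1×micro: 3/16; S1 reads c0=19/8 → after 1×micro: 0; S2 reads c2=5 → after 1×micro: 5 ⇒ (c0=3/16, c1=0, c2=5)
[Jacobi] macro 5: S0 reads c1=0 → after 1×micro: 3/32; S1 reads c0=3/16 → after 1×micro: -1; S2 reads c2=5 → after 1×micro: 5 ⇒ (c0=3/32, c1=-1, c2=5)
[Jacobi] macro 6: S0 reads c1=-1 → after 1×micro: -61/64; S1 reads c0=3/32 → after 1×micro: -1; S2 reads c2=5 → after 1×micro: 5 ⇒ (c0=-61/64, c1=-1, c2=5)
[Gauss-Seidel] macro 1: S0 reads c1=2 → after 1×micro: 3/2; S1 reads c0=3/2 → after 1×micro: 2; S2 reads c2=4 → after 1×micro: 5 ⇒ (c0=3/2, c1=2, c2=5)
[Gauss-Seidel] macro 2: S0 reads c1=2 → after 1×micro: 11/4; S1 reads c0=11/4 → after 1×micro: 0; S2 reads c2=5 → after 1×micro: 5 ⇒ (c0=11/4, c1=0, c2=5)
[Gauss-Seidel] macro 3: S0 reads c1=0 → after 1×micro: 11/8; S1 reads c0=11/8 → after 1×micro: 2; S2 reads c2=5 → after 1×micro: 5 ⇒ (c0=11/8, c1=2, c2=5)
[Gauss-Seidel] macro 4: S0 reads c1=2 → after 1×micro: 43/16; S1 reads c0=43/16 → after 1×micro: 0; S2 reads c2=5 → after 1×micro: 5 ⇒ (c0=43/16, c1=0, c2=5)
[Gauss-Seidel] macro 5: S0 reads c1=0 → after 1×micro: 43/32; S1 reads c0=43/32 → after 1×micro: 2; S2 reads c2=5 → after 1×micro: 5 ⇒ (c0=43/32, c1=2, c2=5)
[Gauss-Seidel] macro 6: S0 reads c1=2 → after 1×micro: 171/64; S1 reads c0=171/64 → after 1×micro: 0; S2 reads c2=5 → after 1×micro: 5 ⇒ (c0=171/64, c1=0, c2=5)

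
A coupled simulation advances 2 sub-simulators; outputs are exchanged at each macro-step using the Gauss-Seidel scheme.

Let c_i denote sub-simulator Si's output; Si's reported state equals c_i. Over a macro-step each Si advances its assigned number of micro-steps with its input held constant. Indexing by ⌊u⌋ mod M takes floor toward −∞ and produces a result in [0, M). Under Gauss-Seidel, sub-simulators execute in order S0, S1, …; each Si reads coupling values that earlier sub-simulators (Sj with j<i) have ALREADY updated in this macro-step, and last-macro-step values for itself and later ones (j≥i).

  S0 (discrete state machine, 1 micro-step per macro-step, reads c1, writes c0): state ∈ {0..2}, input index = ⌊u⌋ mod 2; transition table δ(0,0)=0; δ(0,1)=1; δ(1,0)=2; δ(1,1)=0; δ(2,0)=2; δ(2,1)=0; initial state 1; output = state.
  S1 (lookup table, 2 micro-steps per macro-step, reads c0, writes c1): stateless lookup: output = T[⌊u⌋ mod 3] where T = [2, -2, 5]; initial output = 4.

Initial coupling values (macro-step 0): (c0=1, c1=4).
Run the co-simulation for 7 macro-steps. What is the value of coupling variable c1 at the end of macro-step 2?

macro 1: S0 reads c1=4 → after 1×micro: 2; S1 reads c0=2 → after 2×micro: 5 ⇒ (c0=2, c1=5)
macro 2: S0 reads c1=5 → after 1×micro: 0; S1 reads c0=0 → after 2×micro: 2 ⇒ (c0=0, c1=2)
macro 3: S0 reads c1=2 → after 1×micro: 0; S1 reads c0=0 → after 2×micro: 2 ⇒ (c0=0, c1=2)
macro 4: S0 reads c1=2 → after 1×micro: 0; S1 reads c0=0 → after 2×micro: 2 ⇒ (c0=0, c1=2)
macro 5: S0 reads c1=2 → after 1×micro: 0; S1 reads c0=0 → after 2×micro: 2 ⇒ (c0=0, c1=2)
macro 6: S0 reads c1=2 → after 1×micro: 0; S1 reads c0=0 → after 2×micro: 2 ⇒ (c0=0, c1=2)
macro 7: S0 reads c1=2 → after 1×micro: 0; S1 reads c0=0 → after 2×micro: 2 ⇒ (c0=0, c1=2)

c1 at macro-step 2 = 2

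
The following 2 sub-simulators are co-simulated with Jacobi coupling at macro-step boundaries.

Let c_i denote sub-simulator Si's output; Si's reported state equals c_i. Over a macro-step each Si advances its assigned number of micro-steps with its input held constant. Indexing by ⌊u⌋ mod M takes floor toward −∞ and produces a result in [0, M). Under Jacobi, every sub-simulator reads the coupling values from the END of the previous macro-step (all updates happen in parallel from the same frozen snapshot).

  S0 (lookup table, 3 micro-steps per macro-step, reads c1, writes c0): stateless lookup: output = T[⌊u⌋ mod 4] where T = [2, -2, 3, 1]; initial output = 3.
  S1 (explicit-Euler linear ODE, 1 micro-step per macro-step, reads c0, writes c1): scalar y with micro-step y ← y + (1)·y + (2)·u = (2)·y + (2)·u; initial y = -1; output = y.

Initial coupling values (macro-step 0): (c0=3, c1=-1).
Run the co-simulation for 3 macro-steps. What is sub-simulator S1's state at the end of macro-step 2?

macro 1: S0 reads c1=-1 → after 3×micro: 1; S1 reads c0=3 → after 1×micro: 4 ⇒ (c0=1, c1=4)
macro 2: S0 reads c1=4 → after 3×micro: 2; S1 reads c0=1 → after 1×micro: 10 ⇒ (c0=2, c1=10)
macro 3: S0 reads c1=10 → after 3×micro: 3; S1 reads c0=2 → after 1×micro: 24 ⇒ (c0=3, c1=24)

S1 state at macro-step 2 = 10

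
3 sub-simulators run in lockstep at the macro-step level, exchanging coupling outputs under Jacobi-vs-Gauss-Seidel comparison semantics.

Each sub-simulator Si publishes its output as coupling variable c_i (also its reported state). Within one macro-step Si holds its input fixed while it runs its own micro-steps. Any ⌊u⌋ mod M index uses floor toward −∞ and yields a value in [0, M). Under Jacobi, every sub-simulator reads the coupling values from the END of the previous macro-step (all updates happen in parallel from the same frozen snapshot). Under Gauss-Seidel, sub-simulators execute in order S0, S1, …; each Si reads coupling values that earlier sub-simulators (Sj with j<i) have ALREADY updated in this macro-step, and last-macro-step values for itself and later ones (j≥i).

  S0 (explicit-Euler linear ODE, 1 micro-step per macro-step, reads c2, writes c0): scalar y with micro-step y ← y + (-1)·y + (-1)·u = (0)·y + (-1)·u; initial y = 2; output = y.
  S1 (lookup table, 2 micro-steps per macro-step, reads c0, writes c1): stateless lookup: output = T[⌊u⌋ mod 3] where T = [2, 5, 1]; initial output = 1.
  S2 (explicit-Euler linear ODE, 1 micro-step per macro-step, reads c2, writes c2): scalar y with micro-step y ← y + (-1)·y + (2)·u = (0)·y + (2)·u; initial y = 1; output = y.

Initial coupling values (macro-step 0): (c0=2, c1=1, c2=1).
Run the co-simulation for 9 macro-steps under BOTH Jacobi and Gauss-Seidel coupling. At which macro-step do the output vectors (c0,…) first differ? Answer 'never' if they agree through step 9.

[Jacobi] macro 1: S0 reads c2=1 → after 1×micro: -1; S1 reads c0=2 → after 2×micro: 1; S2 reads c2=1 → after 1×micro: 2 ⇒ (c0=-1, c1=1, c2=2)
[Jacobi] macro 2: S0 reads c2=2 → after 1×micro: -2; S1 reads c0=-1 → after 2×micro: 1; S2 reads c2=2 → after 1×micro: 4 ⇒ (c0=-2, c1=1, c2=4)
[Jacobi] macro 3: S0 reads c2=4 → after 1×micro: -4; S1 reads c0=-2 → after 2×micro: 5; S2 reads c2=4 → after 1×micro: 8 ⇒ (c0=-4, c1=5, c2=8)
[Jacobi] macro 4: S0 reads c2=8 → after 1×micro: -8; S1 reads c0=-4 → after 2×micro: 1; S2 reads c2=8 → after 1×micro: 16 ⇒ (c0=-8, c1=1, c2=16)
[Jacobi] macro 5: S0 reads c2=16 → after 1×micro: -16; S1 reads c0=-8 → after 2×micro: 5; S2 reads c2=16 → after 1×micro: 32 ⇒ (c0=-16, c1=5, c2=32)
[Jacobi] macro 6: S0 reads c2=32 → after 1×micro: -32; S1 reads c0=-16 → after 2×micro: 1; S2 reads c2=32 → after 1×micro: 64 ⇒ (c0=-32, c1=1, c2=64)
[Jacobi] macro 7: S0 reads c2=64 → after 1×micro: -64; S1 reads c0=-32 → after 2×micro: 5; S2 reads c2=64 → after 1×micro: 128 ⇒ (c0=-64, c1=5, c2=128)
[Jacobi] macro 8: S0 reads c2=128 → after 1×micro: -128; S1 reads c0=-64 → after 2×micro: 1; S2 reads c2=128 → after 1×micro: 256 ⇒ (c0=-128, c1=1, c2=256)
[Jacobi] macro 9: S0 reads c2=256 → after 1×micro: -256; S1 reads c0=-128 → after 2×micro: 5; S2 reads c2=256 → after 1×micro: 512 ⇒ (c0=-256, c1=5, c2=512)
[Gauss-Seidel] macro 1: S0 reads c2=1 → after 1×micro: -1; S1 reads c0=-1 → after 2×micro: 1; S2 reads c2=1 → after 1×micro: 2 ⇒ (c0=-1, c1=1, c2=2)
[Gauss-Seidel] macro 2: S0 reads c2=2 → after 1×micro: -2; S1 reads c0=-2 → after 2×micro: 5; S2 reads c2=2 → after 1×micro: 4 ⇒ (c0=-2, c1=5, c2=4)
[Gauss-Seidel] macro 3: S0 reads c2=4 → after 1×micro: -4; S1 reads c0=-4 → after 2×micro: 1; S2 reads c2=4 → after 1×micro: 8 ⇒ (c0=-4, c1=1, c2=8)
[Gauss-Seidel] macro 4: S0 reads c2=8 → after 1×micro: -8; S1 reads c0=-8 → after 2×micro: 5; S2 reads c2=8 → after 1×micro: 16 ⇒ (c0=-8, c1=5, c2=16)
[Gauss-Seidel] macro 5: S0 reads c2=16 → after 1×micro: -16; S1 reads c0=-16 → after 2×micro: 1; S2 reads c2=16 → after 1×micro: 32 ⇒ (c0=-16, c1=1, c2=32)
[Gauss-Seidel] macro 6: S0 reads c2=32 → after 1×micro: -32; S1 reads c0=-32 → after 2×micro: 5; S2 reads c2=32 → after 1×micro: 64 ⇒ (c0=-32, c1=5, c2=64)
[Gauss-Seidel] macro 7: S0 reads c2=64 → after 1×micro: -64; S1 reads c0=-64 → after 2×micro: 1; S2 reads c2=64 → after 1×micro: 128 ⇒ (c0=-64, c1=1, c2=128)
[Gauss-Seidel] macro 8: S0 reads c2=128 → after 1×micro: -128; S1 reads c0=-128 → after 2×micro: 5; S2 reads c2=128 → after 1×micro: 256 ⇒ (c0=-128, c1=5, c2=256)
[Gauss-Seidel] macro 9: S0 reads c2=256 → after 1×micro: -256; S1 reads c0=-256 → after 2×micro: 1; S2 reads c2=256 → after 1×micro: 512 ⇒ (c0=-256, c1=1, c2=512)

first divergence at macro-step: 2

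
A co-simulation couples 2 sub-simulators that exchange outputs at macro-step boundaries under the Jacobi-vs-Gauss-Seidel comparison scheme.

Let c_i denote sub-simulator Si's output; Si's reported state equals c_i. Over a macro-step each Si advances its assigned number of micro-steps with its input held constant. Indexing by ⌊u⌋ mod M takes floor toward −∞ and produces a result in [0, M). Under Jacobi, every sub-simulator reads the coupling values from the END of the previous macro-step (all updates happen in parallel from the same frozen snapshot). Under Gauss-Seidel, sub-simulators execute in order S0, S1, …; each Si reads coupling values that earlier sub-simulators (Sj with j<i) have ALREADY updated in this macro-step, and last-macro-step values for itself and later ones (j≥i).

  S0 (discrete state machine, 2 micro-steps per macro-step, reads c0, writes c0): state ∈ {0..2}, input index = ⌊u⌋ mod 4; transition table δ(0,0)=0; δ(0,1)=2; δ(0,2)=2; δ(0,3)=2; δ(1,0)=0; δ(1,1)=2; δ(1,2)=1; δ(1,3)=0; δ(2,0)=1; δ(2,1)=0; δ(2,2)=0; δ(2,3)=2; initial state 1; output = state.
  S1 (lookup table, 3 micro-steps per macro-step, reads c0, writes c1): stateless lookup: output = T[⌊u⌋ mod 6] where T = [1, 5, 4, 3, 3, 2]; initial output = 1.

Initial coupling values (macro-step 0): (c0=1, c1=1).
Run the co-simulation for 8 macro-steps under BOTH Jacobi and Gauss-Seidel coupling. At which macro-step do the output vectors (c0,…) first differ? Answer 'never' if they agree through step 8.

first divergence at macro-step: 1

[Jacobi] macro 1: S0 reads c0=1 → after 2×micro: 0; S1 reads c0=1 → after 3×micro: 5 ⇒ (c0=0, c1=5)
[Jacobi] macro 2: S0 reads c0=0 → after 2×micro: 0; S1 reads c0=0 → after 3×micro: 1 ⇒ (c0=0, c1=1)
[Jacobi] macro 3: S0 reads c0=0 → after 2×micro: 0; S1 reads c0=0 → after 3×micro: 1 ⇒ (c0=0, c1=1)
[Jacobi] macro 4: S0 reads c0=0 → after 2×micro: 0; S1 reads c0=0 → after 3×micro: 1 ⇒ (c0=0, c1=1)
[Jacobi] macro 5: S0 reads c0=0 → after 2×micro: 0; S1 reads c0=0 → after 3×micro: 1 ⇒ (c0=0, c1=1)
[Jacobi] macro 6: S0 reads c0=0 → after 2×micro: 0; S1 reads c0=0 → after 3×micro: 1 ⇒ (c0=0, c1=1)
[Jacobi] macro 7: S0 reads c0=0 → after 2×micro: 0; S1 reads c0=0 → after 3×micro: 1 ⇒ (c0=0, c1=1)
[Jacobi] macro 8: S0 reads c0=0 → after 2×micro: 0; S1 reads c0=0 → after 3×micro: 1 ⇒ (c0=0, c1=1)
[Gauss-Seidel] macro 1: S0 reads c0=1 → after 2×micro: 0; S1 reads c0=0 → after 3×micro: 1 ⇒ (c0=0, c1=1)
[Gauss-Seidel] macro 2: S0 reads c0=0 → after 2×micro: 0; S1 reads c0=0 → after 3×micro: 1 ⇒ (c0=0, c1=1)
[Gauss-Seidel] macro 3: S0 reads c0=0 → after 2×micro: 0; S1 reads c0=0 → after 3×micro: 1 ⇒ (c0=0, c1=1)
[Gauss-Seidel] macro 4: S0 reads c0=0 → after 2×micro: 0; S1 reads c0=0 → after 3×micro: 1 ⇒ (c0=0, c1=1)
[Gauss-Seidel] macro 5: S0 reads c0=0 → after 2×micro: 0; S1 reads c0=0 → after 3×micro: 1 ⇒ (c0=0, c1=1)
[Gauss-Seidel] macro 6: S0 reads c0=0 → after 2×micro: 0; S1 reads c0=0 → after 3×micro: 1 ⇒ (c0=0, c1=1)
[Gauss-Seidel] macro 7: S0 reads c0=0 → after 2×micro: 0; S1 reads c0=0 → after 3×micro: 1 ⇒ (c0=0, c1=1)
[Gauss-Seidel] macro 8: S0 reads c0=0 → after 2×micro: 0; S1 reads c0=0 → after 3×micro: 1 ⇒ (c0=0, c1=1)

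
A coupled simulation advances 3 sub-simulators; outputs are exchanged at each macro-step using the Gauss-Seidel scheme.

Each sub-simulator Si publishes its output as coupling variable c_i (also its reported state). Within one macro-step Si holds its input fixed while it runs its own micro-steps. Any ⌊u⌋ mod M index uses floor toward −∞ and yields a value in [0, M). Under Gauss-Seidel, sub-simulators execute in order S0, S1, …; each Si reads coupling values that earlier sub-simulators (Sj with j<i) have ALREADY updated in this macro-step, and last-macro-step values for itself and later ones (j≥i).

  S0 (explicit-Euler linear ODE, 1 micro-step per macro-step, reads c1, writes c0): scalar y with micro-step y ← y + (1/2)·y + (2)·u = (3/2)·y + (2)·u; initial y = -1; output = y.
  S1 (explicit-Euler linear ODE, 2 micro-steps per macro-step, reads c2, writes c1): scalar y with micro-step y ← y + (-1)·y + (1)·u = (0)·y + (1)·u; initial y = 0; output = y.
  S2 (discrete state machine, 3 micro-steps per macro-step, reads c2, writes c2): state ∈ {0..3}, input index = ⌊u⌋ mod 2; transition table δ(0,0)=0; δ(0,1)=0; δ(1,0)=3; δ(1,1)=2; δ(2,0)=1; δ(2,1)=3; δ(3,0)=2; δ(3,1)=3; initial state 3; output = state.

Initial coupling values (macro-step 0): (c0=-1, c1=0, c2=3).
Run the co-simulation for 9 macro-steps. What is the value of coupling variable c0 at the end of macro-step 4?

c0 at macro-step 4 = 375/16

macro 1: S0 reads c1=0 → after 1×micro: -3/2; S1 reads c2=3 → after 2×micro: 3; S2 reads c2=3 → after 3×micro: 3 ⇒ (c0=-3/2, c1=3, c2=3)
macro 2: S0 reads c1=3 → after 1×micro: 15/4; S1 reads c2=3 → after 2×micro: 3; S2 reads c2=3 → after 3×micro: 3 ⇒ (c0=15/4, c1=3, c2=3)
macro 3: S0 reads c1=3 → after 1×micro: 93/8; S1 reads c2=3 → after 2×micro: 3; S2 reads c2=3 → after 3×micro: 3 ⇒ (c0=93/8, c1=3, c2=3)
macro 4: S0 reads c1=3 → after 1×micro: 375/16; S1 reads c2=3 → after 2×micro: 3; S2 reads c2=3 → after 3×micro: 3 ⇒ (c0=375/16, c1=3, c2=3)
macro 5: S0 reads c1=3 → after 1×micro: 1317/32; S1 reads c2=3 → after 2×micro: 3; S2 reads c2=3 → after 3×micro: 3 ⇒ (c0=1317/32, c1=3, c2=3)
macro 6: S0 reads c1=3 → after 1×micro: 4335/64; S1 reads c2=3 → after 2×micro: 3; S2 reads c2=3 → after 3×micro: 3 ⇒ (c0=4335/64, c1=3, c2=3)
macro 7: S0 reads c1=3 → after 1×micro: 13773/128; S1 reads c2=3 → after 2×micro: 3; S2 reads c2=3 → after 3×micro: 3 ⇒ (c0=13773/128, c1=3, c2=3)
macro 8: S0 reads c1=3 → after 1×micro: 42855/256; S1 reads c2=3 → after 2×micro: 3; S2 reads c2=3 → after 3×micro: 3 ⇒ (c0=42855/256, c1=3, c2=3)
macro 9: S0 reads c1=3 → after 1×micro: 131637/512; S1 reads c2=3 → after 2×micro: 3; S2 reads c2=3 → after 3×micro: 3 ⇒ (c0=131637/512, c1=3, c2=3)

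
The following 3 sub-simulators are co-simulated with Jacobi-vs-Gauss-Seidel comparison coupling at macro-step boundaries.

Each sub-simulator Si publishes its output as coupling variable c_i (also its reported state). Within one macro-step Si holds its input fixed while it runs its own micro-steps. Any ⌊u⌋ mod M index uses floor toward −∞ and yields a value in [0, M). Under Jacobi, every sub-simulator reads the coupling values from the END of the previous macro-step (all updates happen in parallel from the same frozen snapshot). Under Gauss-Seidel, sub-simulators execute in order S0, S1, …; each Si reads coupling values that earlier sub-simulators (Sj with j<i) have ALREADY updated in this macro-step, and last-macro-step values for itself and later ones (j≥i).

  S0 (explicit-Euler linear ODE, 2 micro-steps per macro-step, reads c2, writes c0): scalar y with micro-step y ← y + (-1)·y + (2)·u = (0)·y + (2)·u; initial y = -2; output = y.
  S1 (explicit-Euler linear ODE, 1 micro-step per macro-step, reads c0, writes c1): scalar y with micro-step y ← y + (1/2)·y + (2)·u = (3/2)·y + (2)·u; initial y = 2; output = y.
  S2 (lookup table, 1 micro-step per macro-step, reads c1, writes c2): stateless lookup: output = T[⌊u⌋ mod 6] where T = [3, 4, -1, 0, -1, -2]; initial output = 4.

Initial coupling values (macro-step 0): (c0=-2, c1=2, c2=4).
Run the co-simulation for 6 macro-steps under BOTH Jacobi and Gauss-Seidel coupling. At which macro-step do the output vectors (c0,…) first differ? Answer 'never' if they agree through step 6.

first divergence at macro-step: 1

[Jacobi] macro 1: S0 reads c2=4 → after 2×micro: 8; S1 reads c0=-2 → after 1×micro: -1; S2 reads c1=2 → after 1×micro: -1 ⇒ (c0=8, c1=-1, c2=-1)
[Jacobi] macro 2: S0 reads c2=-1 → after 2×micro: -2; S1 reads c0=8 → after 1×micro: 29/2; S2 reads c1=-1 → after 1×micro: -2 ⇒ (c0=-2, c1=29/2, c2=-2)
[Jacobi] macro 3: S0 reads c2=-2 → after 2×micro: -4; S1 reads c0=-2 → after 1×micro: 71/4; S2 reads c1=29/2 → after 1×micro: -1 ⇒ (c0=-4, c1=71/4, c2=-1)
[Jacobi] macro 4: S0 reads c2=-1 → after 2×micro: -2; S1 reads c0=-4 → after 1×micro: 149/8; S2 reads c1=71/4 → after 1×micro: -2 ⇒ (c0=-2, c1=149/8, c2=-2)
[Jacobi] macro 5: S0 reads c2=-2 → after 2×micro: -4; S1 reads c0=-2 → after 1×micro: 383/16; S2 reads c1=149/8 → after 1×micro: 3 ⇒ (c0=-4, c1=383/16, c2=3)
[Jacobi] macro 6: S0 reads c2=3 → after 2×micro: 6; S1 reads c0=-4 → after 1×micro: 893/32; S2 reads c1=383/16 → after 1×micro: -2 ⇒ (c0=6, c1=893/32, c2=-2)
[Gauss-Seidel] macro 1: S0 reads c2=4 → after 2×micro: 8; S1 reads c0=8 → after 1×micro: 19; S2 reads c1=19 → after 1×micro: 4 ⇒ (c0=8, c1=19, c2=4)
[Gauss-Seidel] macro 2: S0 reads c2=4 → after 2×micro: 8; S1 reads c0=8 → after 1×micro: 89/2; S2 reads c1=89/2 → after 1×micro: -1 ⇒ (c0=8, c1=89/2, c2=-1)
[Gauss-Seidel] macro 3: S0 reads c2=-1 → after 2×micro: -2; S1 reads c0=-2 → after 1×micro: 251/4; S2 reads c1=251/4 → after 1×micro: -1 ⇒ (c0=-2, c1=251/4, c2=-1)
[Gauss-Seidel] macro 4: S0 reads c2=-1 → after 2×micro: -2; S1 reads c0=-2 → after 1×micro: 721/8; S2 reads c1=721/8 → after 1×micro: 3 ⇒ (c0=-2, c1=721/8, c2=3)
[Gauss-Seidel] macro 5: S0 reads c2=3 → after 2×micro: 6; S1 reads c0=6 → after 1×micro: 2355/16; S2 reads c1=2355/16 → after 1×micro: 0 ⇒ (c0=6, c1=2355/16, c2=0)
[Gauss-Seidel] macro 6: S0 reads c2=0 → after 2×micro: 0; S1 reads c0=0 → after 1×micro: 7065/32; S2 reads c1=7065/32 → after 1×micro: -1 ⇒ (c0=0, c1=7065/32, c2=-1)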